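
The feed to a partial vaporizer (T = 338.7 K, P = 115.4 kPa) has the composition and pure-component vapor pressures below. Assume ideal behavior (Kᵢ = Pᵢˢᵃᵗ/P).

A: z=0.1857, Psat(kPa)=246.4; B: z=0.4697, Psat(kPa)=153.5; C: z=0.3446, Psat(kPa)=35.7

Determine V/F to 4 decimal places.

Raoult's law: Kᵢ = Pᵢˢᵃᵗ/P = Pᵢˢᵃᵗ/115.4.
  K_A = 246.4/115.4 = 2.135182, K_B = 153.5/115.4 = 1.330156, K_C = 35.7/115.4 = 0.309359
Iterate (Newton) starting at V/F = 0.47:
  V/F = 0.4700: g = -0.08067, g' = -0.5005 → V/F = 0.3088
  V/F = 0.3088: g = -0.00570, g' = -0.4389 → V/F = 0.2958
Converged at V/F = 0.2958.

V/F = 0.2958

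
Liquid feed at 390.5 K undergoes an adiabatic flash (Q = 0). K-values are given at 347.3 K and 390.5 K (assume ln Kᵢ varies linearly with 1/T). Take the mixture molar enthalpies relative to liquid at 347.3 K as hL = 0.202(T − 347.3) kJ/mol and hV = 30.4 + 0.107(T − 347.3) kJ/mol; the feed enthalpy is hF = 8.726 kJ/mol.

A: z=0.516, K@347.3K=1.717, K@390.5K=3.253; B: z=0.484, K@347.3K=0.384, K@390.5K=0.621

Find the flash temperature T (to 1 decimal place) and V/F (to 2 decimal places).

T = 350.7 K, V/F = 0.27

Adiabatic flash: solve Rachford–Rice at each trial T, then check hF = ψ·hV(T) + (1−ψ)·hL(T).
  T = 347.3 K: K = (1.717, 0.384), RR gives ψ = 0.163, H_out = 4.944 kJ/mol
  T = 390.5 K: K = (3.253, 0.621), RR gives ψ = 1.000, H_out = 35.022 kJ/mol
  T = 368.9 K: K = (2.408, 0.495), RR gives ψ = 0.679, H_out = 23.598 kJ/mol
  T = 358.1 K: K = (2.044, 0.438), RR gives ψ = 0.454, H_out = 15.519 kJ/mol
  T = 352.7 K: K = (1.876, 0.410), RR gives ψ = 0.323, H_out = 10.730 kJ/mol
  T = 350.0 K: K = (1.795, 0.397), RR gives ψ = 0.247, H_out = 7.998 kJ/mol
  T = 351.4 K: K = (1.837, 0.404), RR gives ψ = 0.287, H_out = 9.449 kJ/mol
Linear interpolation between T = 350.0 (H_out = 7.998) and T = 351.4 (H_out = 9.449) on hF = 8.726 gives T ≈ 350.7 K, at which ψ = 0.27.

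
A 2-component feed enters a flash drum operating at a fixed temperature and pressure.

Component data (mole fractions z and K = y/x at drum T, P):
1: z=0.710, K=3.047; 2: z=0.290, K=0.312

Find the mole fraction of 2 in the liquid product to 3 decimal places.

x_2 = 0.748

Let β = V/F and solve Σ zᵢ(Kᵢ−1)/(1+β(Kᵢ−1)) = 0.
Check two-phase: ΣzᵢKᵢ = 2.254 > 1 and Σzᵢ/Kᵢ = 1.163 > 1, so g(0) = 1.254 > 0 and g(1) = -0.163 < 0.
Binary case is linear: z₁(K₁−1)(1+β(K₂−1)) + z₂(K₂−1)(1+β(K₁−1)) = 0
⇒ β = [z₁(K₁−1)+z₂(K₂−1)] / [−(K₁−1)(K₂−1)] = 1.2539/1.4083 = 0.890
Compositions from xᵢ = zᵢ/(1+β(Kᵢ−1)), yᵢ = Kᵢxᵢ:
  1: x = 0.252, y = 0.766
  2: x = 0.748, y = 0.234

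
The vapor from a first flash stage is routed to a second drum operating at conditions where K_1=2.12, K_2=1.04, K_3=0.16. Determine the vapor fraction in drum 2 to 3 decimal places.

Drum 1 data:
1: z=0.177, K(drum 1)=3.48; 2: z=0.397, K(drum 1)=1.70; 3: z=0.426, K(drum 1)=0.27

Drum 1:
Material balance + equilibrium reduce to Σ zᵢ(Kᵢ−1)/(1+ψ₁(Kᵢ−1)) = 0.
Feasibility: ΣzᵢKᵢ = 1.406, Σzᵢ/Kᵢ = 1.862 — both > 1, two phases present.
Iterate (Newton) starting at ψ₁ = 0.32:
  ψ₁ = 0.320: g = 0.0660, g' = -0.855 → ψ₁ = 0.397
  ψ₁ = 0.397: g = 0.0006, g' = -0.846 → ψ₁ = 0.398
Converged at ψ₁ = 0.398.
Drum-1 compositions:
  1: x = 0.089, y = 0.310
  2: x = 0.311, y = 0.528
  3: x = 0.600, y = 0.162
Drum-2 feed = drum-1 vapor: z₂ = (0.3100, 0.5279, 0.1621).
Drum 2:
Material balance + equilibrium reduce to Σ zᵢ(Kᵢ−1)/(1+ψ₂(Kᵢ−1)) = 0.
Check two-phase: ΣzᵢKᵢ = 1.232 > 1 and Σzᵢ/Kᵢ = 1.667 > 1, so g(0) = 0.232 > 0 and g(1) = -0.667 < 0.
Newton iteration, ψ₂⁰ = 0.5:
  ψ₂ = 0.500: g = 0.0085, g' = -0.501 → ψ₂ = 0.517
Converged at ψ₂ = 0.517.
  1: x = 0.196, y = 0.416
  2: x = 0.517, y = 0.538
  3: x = 0.286, y = 0.046

V/F (drum 2) = 0.517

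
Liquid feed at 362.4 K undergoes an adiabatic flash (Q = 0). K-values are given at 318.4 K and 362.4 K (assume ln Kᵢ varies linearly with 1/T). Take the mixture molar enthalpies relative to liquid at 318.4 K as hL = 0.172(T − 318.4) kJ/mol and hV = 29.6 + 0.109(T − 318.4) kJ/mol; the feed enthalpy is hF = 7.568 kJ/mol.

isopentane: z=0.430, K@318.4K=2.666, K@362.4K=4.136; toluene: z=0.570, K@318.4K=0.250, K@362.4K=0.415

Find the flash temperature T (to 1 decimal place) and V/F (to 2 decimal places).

Adiabatic flash: solve Rachford–Rice at each trial T, then check hF = ψ·hV(T) + (1−ψ)·hL(T).
  T = 318.4 K: K = (2.666, 0.250), RR gives ψ = 0.231, H_out = 6.843 kJ/mol
  T = 362.4 K: K = (4.136, 0.415), RR gives ψ = 0.553, H_out = 22.411 kJ/mol
  T = 340.4 K: K = (3.368, 0.327), RR gives ψ = 0.399, H_out = 15.031 kJ/mol
  T = 329.4 K: K = (3.008, 0.287), RR gives ψ = 0.320, H_out = 11.131 kJ/mol
  T = 323.9 K: K = (2.835, 0.268), RR gives ψ = 0.277, H_out = 9.051 kJ/mol
  T = 321.1 K: K = (2.748, 0.259), RR gives ψ = 0.254, H_out = 7.946 kJ/mol
  T = 319.8 K: K = (2.709, 0.255), RR gives ψ = 0.243, H_out = 7.420 kJ/mol
Linear interpolation between T = 319.8 (H_out = 7.420) and T = 321.1 (H_out = 7.946) on hF = 7.568 gives T ≈ 320.2 K, at which ψ = 0.25.

T = 320.2 K, V/F = 0.25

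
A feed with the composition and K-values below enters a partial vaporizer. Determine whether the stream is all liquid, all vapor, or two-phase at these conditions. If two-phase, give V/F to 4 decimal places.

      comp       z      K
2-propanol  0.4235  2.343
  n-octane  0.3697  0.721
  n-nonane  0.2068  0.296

two-phase, V/F = 0.4923

ΣzᵢKᵢ = 1.3200; Σzᵢ/Kᵢ = 1.3922.
Both exceed 1, so a two-phase solution exists.
Rachford–Rice: g(ψ) = Σ zᵢ(Kᵢ−1)/(1+ψ(Kᵢ−1)) = 0.
Newton iteration, ψ⁰ = 0.59:
  ψ = 0.5900: g = -0.05517, g' = -0.5789 → ψ = 0.4947
  ψ = 0.4947: g = -0.00132, g' = -0.5558 → ψ = 0.4923
Converged at ψ = 0.4923.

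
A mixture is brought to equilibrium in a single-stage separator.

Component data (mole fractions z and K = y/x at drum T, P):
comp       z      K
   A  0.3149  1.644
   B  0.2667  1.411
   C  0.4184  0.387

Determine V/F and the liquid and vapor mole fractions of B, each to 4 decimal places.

Material balance + equilibrium reduce to Σ zᵢ(Kᵢ−1)/(1+V/F(Kᵢ−1)) = 0.
Check two-phase: ΣzᵢKᵢ = 1.0559 > 1 and Σzᵢ/Kᵢ = 1.4617 > 1, so g(0) = 0.0559 > 0 and g(1) = -0.4617 < 0.
Newton iteration, V/F⁰ = 0.5:
  V/F = 0.5000: g = -0.12550, g' = -0.4326 → V/F = 0.2099
  V/F = 0.2099: g = -0.01480, g' = -0.3466 → V/F = 0.1672
  V/F = 0.1672: g = -0.00012, g' = -0.3411 → V/F = 0.1668
Converged at V/F = 0.1668.
Compositions from xᵢ = zᵢ/(1+V/F(Kᵢ−1)), yᵢ = Kᵢxᵢ:
  A: x = 0.2843, y = 0.4675
  B: x = 0.2496, y = 0.3522
  C: x = 0.4661, y = 0.1804

V/F = 0.1668, x_B = 0.2496, y_B = 0.3522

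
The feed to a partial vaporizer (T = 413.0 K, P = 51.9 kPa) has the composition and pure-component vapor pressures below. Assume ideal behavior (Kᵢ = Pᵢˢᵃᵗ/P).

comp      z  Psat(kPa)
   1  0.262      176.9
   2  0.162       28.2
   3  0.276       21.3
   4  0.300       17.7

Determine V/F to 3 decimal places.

Raoult's law: Kᵢ = Pᵢˢᵃᵗ/P = Pᵢˢᵃᵗ/51.9.
  K_1 = 176.9/51.9 = 3.40848, K_2 = 28.2/51.9 = 0.54335, K_3 = 21.3/51.9 = 0.41040, K_4 = 17.7/51.9 = 0.34104
Rachford–Rice: g(V/F) = Σ zᵢ(Kᵢ−1)/(1+V/F(Kᵢ−1)) = 0.
g(0) = ΣzᵢKᵢ − 1 = 0.197 and g(1) = 1 − Σzᵢ/Kᵢ = -0.927, so a root lies in (0, 1).
Newton–Raphson from V/F = 0.53:
  V/F = 0.530: g = -0.3609, g' = -0.863 → V/F = 0.112
  V/F = 0.112: g = 0.0317, g' = -1.243 → V/F = 0.137
  V/F = 0.137: g = 0.0010, g' = -1.168 → V/F = 0.138
Converged at V/F = 0.138.

V/F = 0.138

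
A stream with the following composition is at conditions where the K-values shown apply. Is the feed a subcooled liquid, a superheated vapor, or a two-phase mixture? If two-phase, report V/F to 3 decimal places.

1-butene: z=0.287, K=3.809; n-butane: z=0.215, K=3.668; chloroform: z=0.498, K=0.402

two-phase, V/F = 0.658

ΣzᵢKᵢ = 2.082; Σzᵢ/Kᵢ = 1.373.
Both exceed 1, so a two-phase solution exists.
Material balance + equilibrium reduce to Σ zᵢ(Kᵢ−1)/(1+ψ(Kᵢ−1)) = 0.
Iterate (Newton) starting at ψ = 0.5:
  ψ = 0.500: g = 0.1562, g' = -1.035 → ψ = 0.651
  ψ = 0.651: g = 0.0070, g' = -0.965 → ψ = 0.658
Converged at ψ = 0.658.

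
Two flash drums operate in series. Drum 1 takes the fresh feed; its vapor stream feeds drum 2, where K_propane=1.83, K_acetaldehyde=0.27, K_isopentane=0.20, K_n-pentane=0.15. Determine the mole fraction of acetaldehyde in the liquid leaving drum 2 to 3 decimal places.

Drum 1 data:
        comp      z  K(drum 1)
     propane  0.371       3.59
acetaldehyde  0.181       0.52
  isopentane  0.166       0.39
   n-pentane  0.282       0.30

x_acetaldehyde (drum 2) = 0.178

Drum 1:
Newton–Raphson from ψ₁ = 0.5:
  ψ₁ = 0.500: g = -0.1450, g' = -1.000 → ψ₁ = 0.355
  ψ₁ = 0.355: g = 0.0040, g' = -1.081 → ψ₁ = 0.359
Converged at ψ₁ = 0.359.
Drum-1 compositions:
  propane: x = 0.192, y = 0.690
  acetaldehyde: x = 0.219, y = 0.114
  isopentane: x = 0.212, y = 0.083
  n-pentane: x = 0.377, y = 0.113
Drum-2 feed = drum-1 vapor: z₂ = (0.6905, 0.1137, 0.0829, 0.1130).
Drum 2:
Let ψ₂ = V/F and solve Σ zᵢ(Kᵢ−1)/(1+ψ₂(Kᵢ−1)) = 0.
Feasibility: ΣzᵢKᵢ = 1.328, Σzᵢ/Kᵢ = 1.966 — both > 1, two phases present.
Newton iteration, ψ₂⁰ = 0.64:
  ψ₂ = 0.640: g = -0.1279, g' = -1.032 → ψ₂ = 0.516
  ψ₂ = 0.516: g = -0.0158, g' = -0.802 → ψ₂ = 0.496
Converged at ψ₂ = 0.496.
  propane: x = 0.489, y = 0.895
  acetaldehyde: x = 0.178, y = 0.048
  isopentane: x = 0.137, y = 0.027
  n-pentane: x = 0.195, y = 0.029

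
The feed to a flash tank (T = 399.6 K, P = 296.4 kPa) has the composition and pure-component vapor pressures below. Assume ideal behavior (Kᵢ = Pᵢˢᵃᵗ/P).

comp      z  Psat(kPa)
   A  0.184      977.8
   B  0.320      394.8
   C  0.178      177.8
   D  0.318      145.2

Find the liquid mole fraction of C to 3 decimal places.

Raoult's law: Kᵢ = Pᵢˢᵃᵗ/P = Pᵢˢᵃᵗ/296.4.
  K_A = 977.8/296.4 = 3.29892, K_B = 394.8/296.4 = 1.33198, K_C = 177.8/296.4 = 0.59987, K_D = 145.2/296.4 = 0.48988
Material balance + equilibrium reduce to Σ zᵢ(Kᵢ−1)/(1+V/F(Kᵢ−1)) = 0.
Feasibility: ΣzᵢKᵢ = 1.296, Σzᵢ/Kᵢ = 1.242 — both > 1, two phases present.
Iterate (Newton) starting at V/F = 0.5:
  V/F = 0.500: g = -0.0189, g' = -0.430 → V/F = 0.456
  V/F = 0.456: g = 0.0002, g' = -0.442 → V/F = 0.457
Converged at V/F = 0.457.
Compositions from xᵢ = zᵢ/(1+V/F(Kᵢ−1)), yᵢ = Kᵢxᵢ:
  A: x = 0.090, y = 0.296
  B: x = 0.278, y = 0.370
  C: x = 0.218, y = 0.131
  D: x = 0.415, y = 0.203

x_C = 0.218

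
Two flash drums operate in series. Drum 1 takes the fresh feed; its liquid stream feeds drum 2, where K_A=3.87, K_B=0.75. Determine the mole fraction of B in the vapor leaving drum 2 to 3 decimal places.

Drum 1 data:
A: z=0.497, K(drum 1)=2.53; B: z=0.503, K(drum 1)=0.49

y_B (drum 2) = 0.690

Drum 1:
Let ψ₁ = V/F and solve Σ zᵢ(Kᵢ−1)/(1+ψ₁(Kᵢ−1)) = 0.
Check two-phase: ΣzᵢKᵢ = 1.504 > 1 and Σzᵢ/Kᵢ = 1.223 > 1, so g(0) = 0.504 > 0 and g(1) = -0.223 < 0.
Newton iteration, ψ₁⁰ = 0.46:
  ψ₁ = 0.460: g = 0.1111, g' = -0.624 → ψ₁ = 0.638
  ψ₁ = 0.638: g = 0.0045, g' = -0.585 → ψ₁ = 0.646
Converged at ψ₁ = 0.646.
Drum-1 compositions:
  A: x = 0.250, y = 0.632
  B: x = 0.750, y = 0.367
Drum-2 feed = drum-1 liquid: z₂ = (0.2500, 0.7500).
Drum 2:
Binary case is linear: z₁(K₁−1)(1+ψ₂(K₂−1)) + z₂(K₂−1)(1+ψ₂(K₁−1)) = 0
⇒ ψ₂ = [z₁(K₁−1)+z₂(K₂−1)] / [−(K₁−1)(K₂−1)] = 0.5300/0.7175 = 0.739
  A: x = 0.080, y = 0.310
  B: x = 0.920, y = 0.690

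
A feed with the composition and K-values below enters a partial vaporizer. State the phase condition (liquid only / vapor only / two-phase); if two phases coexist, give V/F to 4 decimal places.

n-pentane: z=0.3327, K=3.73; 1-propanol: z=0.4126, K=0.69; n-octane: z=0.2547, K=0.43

two-phase, V/F = 0.5459

ΣzᵢKᵢ = 1.6352; Σzᵢ/Kᵢ = 1.2795.
Both exceed 1, so a two-phase solution exists.
Rachford–Rice: g(ψ) = Σ zᵢ(Kᵢ−1)/(1+ψ(Kᵢ−1)) = 0.
Iterate (Newton) starting at ψ = 0.5:
  ψ = 0.5000: g = 0.02963, g' = -0.6607 → ψ = 0.5448
  ψ = 0.5448: g = 0.00067, g' = -0.6323 → ψ = 0.5459
Converged at ψ = 0.5459.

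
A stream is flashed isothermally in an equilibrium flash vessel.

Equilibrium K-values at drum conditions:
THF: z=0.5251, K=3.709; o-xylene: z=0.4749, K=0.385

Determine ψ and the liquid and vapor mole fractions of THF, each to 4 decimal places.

ψ = 0.6785, x_THF = 0.1850, y_THF = 0.6862

Binary case is linear: z₁(K₁−1)(1+ψ(K₂−1)) + z₂(K₂−1)(1+ψ(K₁−1)) = 0
⇒ ψ = [z₁(K₁−1)+z₂(K₂−1)] / [−(K₁−1)(K₂−1)] = 1.13043/1.66603 = 0.6785
Compositions from xᵢ = zᵢ/(1+ψ(Kᵢ−1)), yᵢ = Kᵢxᵢ:
  THF: x = 0.1850, y = 0.6862
  o-xylene: x = 0.8150, y = 0.3138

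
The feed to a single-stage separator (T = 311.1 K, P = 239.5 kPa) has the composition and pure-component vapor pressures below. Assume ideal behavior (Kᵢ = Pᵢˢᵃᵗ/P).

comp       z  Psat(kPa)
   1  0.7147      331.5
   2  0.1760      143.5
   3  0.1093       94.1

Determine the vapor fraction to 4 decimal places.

Raoult's law: Kᵢ = Pᵢˢᵃᵗ/P = Pᵢˢᵃᵗ/239.5.
  K_1 = 331.5/239.5 = 1.384134, K_2 = 143.5/239.5 = 0.599165, K_3 = 94.1/239.5 = 0.392902
Iterate (Newton) starting at ψ = 0.5:
  ψ = 0.5000: g = 0.04680, g' = -0.2015 → ψ = 0.7323
  ψ = 0.7323: g = -0.00505, g' = -0.2515 → ψ = 0.7122
  ψ = 0.7122: g = -0.00006, g' = -0.2454 → ψ = 0.7119
Converged at ψ = 0.7119.

ψ = 0.7119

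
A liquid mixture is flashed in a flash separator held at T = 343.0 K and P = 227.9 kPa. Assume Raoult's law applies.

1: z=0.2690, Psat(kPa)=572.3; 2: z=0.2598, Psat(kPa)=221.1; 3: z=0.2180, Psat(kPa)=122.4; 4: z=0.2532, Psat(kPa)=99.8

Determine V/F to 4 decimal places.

V/F = 0.2654

Raoult's law: Kᵢ = Pᵢˢᵃᵗ/P = Pᵢˢᵃᵗ/227.9.
  K_1 = 572.3/227.9 = 2.511189, K_2 = 221.1/227.9 = 0.970162, K_3 = 122.4/227.9 = 0.537078, K_4 = 99.8/227.9 = 0.437911
Iterate (Newton) starting at V/F = 0.35:
  V/F = 0.3500: g = -0.03956, g' = -0.4535 → V/F = 0.2628
  V/F = 0.2628: g = 0.00127, g' = -0.4856 → V/F = 0.2654
Converged at V/F = 0.2654.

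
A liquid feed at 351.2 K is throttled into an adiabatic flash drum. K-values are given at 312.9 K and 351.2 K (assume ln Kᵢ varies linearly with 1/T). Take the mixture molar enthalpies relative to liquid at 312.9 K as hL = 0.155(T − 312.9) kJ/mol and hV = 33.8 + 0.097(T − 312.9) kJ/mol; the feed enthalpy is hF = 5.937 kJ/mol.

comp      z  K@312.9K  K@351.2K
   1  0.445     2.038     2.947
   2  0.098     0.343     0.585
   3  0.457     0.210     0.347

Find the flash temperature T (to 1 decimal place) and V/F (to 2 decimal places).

T = 320.5 K, V/F = 0.14

Adiabatic flash: solve Rachford–Rice at each trial T, then check hF = ψ·hV(T) + (1−ψ)·hL(T).
  T = 312.9 K: K = (2.038, 0.343, 0.210), RR gives ψ = 0.046, H_out = 1.547 kJ/mol
  T = 351.2 K: K = (2.947, 0.585, 0.347), RR gives ψ = 0.438, H_out = 19.766 kJ/mol
  T = 332.0 K: K = (2.476, 0.455, 0.274), RR gives ψ = 0.263, H_out = 11.573 kJ/mol
  T = 322.4 K: K = (2.252, 0.396, 0.241), RR gives ψ = 0.164, H_out = 6.924 kJ/mol
  T = 317.6 K: K = (2.143, 0.369, 0.225), RR gives ψ = 0.108, H_out = 4.333 kJ/mol
  T = 320.0 K: K = (2.197, 0.382, 0.233), RR gives ψ = 0.136, H_out = 5.656 kJ/mol
Linear interpolation between T = 320.0 (H_out = 5.656) and T = 322.4 (H_out = 6.924) on hF = 5.937 gives T ≈ 320.5 K, at which ψ = 0.14.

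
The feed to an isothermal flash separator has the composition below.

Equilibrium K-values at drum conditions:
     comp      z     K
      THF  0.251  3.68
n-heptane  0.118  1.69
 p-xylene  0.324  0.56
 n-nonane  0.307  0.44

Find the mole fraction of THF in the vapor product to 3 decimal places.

Newton–Raphson from β = 0.5:
  β = 0.500: g = -0.0735, g' = -0.649 → β = 0.387
  β = 0.387: g = 0.0034, g' = -0.718 → β = 0.391
Converged at β = 0.391.
Compositions from xᵢ = zᵢ/(1+β(Kᵢ−1)), yᵢ = Kᵢxᵢ:
  THF: x = 0.122, y = 0.451
  n-heptane: x = 0.093, y = 0.157
  p-xylene: x = 0.391, y = 0.219
  n-nonane: x = 0.393, y = 0.173

y_THF = 0.451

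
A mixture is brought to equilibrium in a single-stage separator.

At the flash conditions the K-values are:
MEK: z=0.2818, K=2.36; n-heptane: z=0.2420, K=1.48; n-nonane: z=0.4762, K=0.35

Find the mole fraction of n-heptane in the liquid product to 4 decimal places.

Rachford–Rice: g(V/F) = Σ zᵢ(Kᵢ−1)/(1+V/F(Kᵢ−1)) = 0.
g(0) = ΣzᵢKᵢ − 1 = 0.1899 and g(1) = 1 − Σzᵢ/Kᵢ = -0.6435, so a root lies in (0, 1).
Newton–Raphson from V/F = 0.5:
  V/F = 0.5000: g = -0.13676, g' = -0.6625 → V/F = 0.2936
  V/F = 0.2936: g = -0.00682, g' = -0.6163 → V/F = 0.2825
Converged at V/F = 0.2825.
Compositions from xᵢ = zᵢ/(1+V/F(Kᵢ−1)), yᵢ = Kᵢxᵢ:
  MEK: x = 0.2036, y = 0.4804
  n-heptane: x = 0.2131, y = 0.3154
  n-nonane: x = 0.5833, y = 0.2042

x_n-heptane = 0.2131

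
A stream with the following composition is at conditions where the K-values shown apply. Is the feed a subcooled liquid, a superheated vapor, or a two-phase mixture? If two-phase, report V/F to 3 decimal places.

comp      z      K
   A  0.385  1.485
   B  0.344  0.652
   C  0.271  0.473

ΣzᵢKᵢ = 0.924; Σzᵢ/Kᵢ = 1.360.
Since ΣzᵢKᵢ < 1 the mixture is below its bubble point — single liquid phase.

subcooled liquid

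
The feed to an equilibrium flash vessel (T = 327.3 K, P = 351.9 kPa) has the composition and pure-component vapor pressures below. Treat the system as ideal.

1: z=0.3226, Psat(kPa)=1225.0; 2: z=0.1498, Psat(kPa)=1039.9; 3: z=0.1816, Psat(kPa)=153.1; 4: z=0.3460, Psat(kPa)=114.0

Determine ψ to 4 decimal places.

ψ = 0.5089

Raoult's law: Kᵢ = Pᵢˢᵃᵗ/P = Pᵢˢᵃᵗ/351.9.
  K_1 = 1225.0/351.9 = 3.481103, K_2 = 1039.9/351.9 = 2.955101, K_3 = 153.1/351.9 = 0.435067, K_4 = 114.0/351.9 = 0.323956
Let ψ = V/F and solve Σ zᵢ(Kᵢ−1)/(1+ψ(Kᵢ−1)) = 0.
Feasibility: ΣzᵢKᵢ = 1.7568, Σzᵢ/Kᵢ = 1.6288 — both > 1, two phases present.
Newton iteration, ψ⁰ = 0.5:
  ψ = 0.5000: g = 0.00900, g' = -1.0154 → ψ = 0.5089
Converged at ψ = 0.5089.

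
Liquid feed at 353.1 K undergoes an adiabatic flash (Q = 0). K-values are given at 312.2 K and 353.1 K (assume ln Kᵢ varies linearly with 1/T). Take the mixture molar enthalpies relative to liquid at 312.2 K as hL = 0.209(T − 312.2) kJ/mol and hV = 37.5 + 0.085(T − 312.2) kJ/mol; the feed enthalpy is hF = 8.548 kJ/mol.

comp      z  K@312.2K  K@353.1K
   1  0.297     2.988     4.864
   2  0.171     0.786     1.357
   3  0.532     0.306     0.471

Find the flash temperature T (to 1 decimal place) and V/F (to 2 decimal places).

Adiabatic flash: solve Rachford–Rice at each trial T, then check hF = ψ·hV(T) + (1−ψ)·hL(T).
  T = 312.2 K: K = (2.988, 0.786, 0.306), RR gives ψ = 0.155, H_out = 5.805 kJ/mol
  T = 353.1 K: K = (4.864, 1.357, 0.471), RR gives ψ = 0.578, H_out = 27.298 kJ/mol
  T = 332.6 K: K = (3.868, 1.050, 0.385), RR gives ψ = 0.367, H_out = 17.109 kJ/mol
  T = 322.4 K: K = (3.413, 0.912, 0.344), RR gives ψ = 0.265, H_out = 11.720 kJ/mol
  T = 317.3 K: K = (3.197, 0.848, 0.325), RR gives ψ = 0.211, H_out = 8.850 kJ/mol
  T = 314.8 K: K = (3.094, 0.817, 0.316), RR gives ψ = 0.184, H_out = 7.382 kJ/mol
  T = 316.1 K: K = (3.147, 0.833, 0.320), RR gives ψ = 0.198, H_out = 8.151 kJ/mol
Linear interpolation between T = 316.1 (H_out = 8.151) and T = 317.3 (H_out = 8.850) on hF = 8.548 gives T ≈ 316.8 K, at which ψ = 0.21.

T = 316.8 K, V/F = 0.21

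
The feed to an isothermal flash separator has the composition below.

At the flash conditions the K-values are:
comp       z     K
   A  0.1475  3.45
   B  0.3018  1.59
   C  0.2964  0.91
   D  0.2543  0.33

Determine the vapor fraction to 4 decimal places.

Newton iteration, ψ⁰ = 0.53:
  ψ = 0.5300: g = 0.00066, g' = -0.5057 → ψ = 0.5313
Converged at ψ = 0.5313.

ψ = 0.5313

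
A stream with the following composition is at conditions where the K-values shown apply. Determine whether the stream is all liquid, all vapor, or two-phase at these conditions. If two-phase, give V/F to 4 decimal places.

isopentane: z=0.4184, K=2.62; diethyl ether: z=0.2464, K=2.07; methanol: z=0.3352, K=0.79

ΣzᵢKᵢ = 1.8711; Σzᵢ/Kᵢ = 0.7030.
Since Σzᵢ/Kᵢ < 1 the mixture is above its dew point — single vapor phase.

all vapor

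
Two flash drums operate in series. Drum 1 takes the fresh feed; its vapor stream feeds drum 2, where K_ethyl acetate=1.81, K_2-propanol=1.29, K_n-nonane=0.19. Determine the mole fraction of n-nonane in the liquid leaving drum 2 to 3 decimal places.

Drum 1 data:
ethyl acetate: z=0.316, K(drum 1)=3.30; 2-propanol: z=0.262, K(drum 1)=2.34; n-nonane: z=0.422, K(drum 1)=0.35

Drum 1:
Iterate (Newton) starting at ψ₁ = 0.5:
  ψ₁ = 0.500: g = 0.1419, g' = -0.922 → ψ₁ = 0.654
Converged at ψ₁ = 0.654.
Drum-1 compositions:
  ethyl acetate: x = 0.126, y = 0.416
  2-propanol: x = 0.140, y = 0.327
  n-nonane: x = 0.734, y = 0.257
Drum-2 feed = drum-1 vapor: z₂ = (0.4163, 0.3267, 0.2570).
Drum 2:
Newton iteration, ψ₂⁰ = 0.4:
  ψ₂ = 0.400: g = 0.0317, g' = -0.547 → ψ₂ = 0.458
  ψ₂ = 0.458: g = -0.0013, g' = -0.593 → ψ₂ = 0.456
Converged at ψ₂ = 0.456.
  ethyl acetate: x = 0.304, y = 0.550
  2-propanol: x = 0.289, y = 0.372
  n-nonane: x = 0.407, y = 0.077

x_n-nonane (drum 2) = 0.407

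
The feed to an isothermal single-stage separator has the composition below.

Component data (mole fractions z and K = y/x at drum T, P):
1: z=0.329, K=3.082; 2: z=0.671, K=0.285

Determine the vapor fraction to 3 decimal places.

ψ = 0.138

Let ψ = V/F and solve Σ zᵢ(Kᵢ−1)/(1+ψ(Kᵢ−1)) = 0.
g(0) = ΣzᵢKᵢ − 1 = 0.205 and g(1) = 1 − Σzᵢ/Kᵢ = -1.461, so a root lies in (0, 1).
Binary case is linear: z₁(K₁−1)(1+ψ(K₂−1)) + z₂(K₂−1)(1+ψ(K₁−1)) = 0
⇒ ψ = [z₁(K₁−1)+z₂(K₂−1)] / [−(K₁−1)(K₂−1)] = 0.2052/1.4886 = 0.138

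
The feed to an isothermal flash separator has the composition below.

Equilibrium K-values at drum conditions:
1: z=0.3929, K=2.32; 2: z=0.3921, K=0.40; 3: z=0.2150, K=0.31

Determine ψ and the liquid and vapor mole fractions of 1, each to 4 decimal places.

Let ψ = V/F and solve Σ zᵢ(Kᵢ−1)/(1+ψ(Kᵢ−1)) = 0.
Feasibility: ΣzᵢKᵢ = 1.1350, Σzᵢ/Kᵢ = 1.8432 — both > 1, two phases present.
Newton–Raphson from ψ = 0.3:
  ψ = 0.3000: g = -0.10247, g' = -0.7240 → ψ = 0.1585
  ψ = 0.1585: g = 0.00237, g' = -0.7696 → ψ = 0.1615
Converged at ψ = 0.1615.
Compositions from xᵢ = zᵢ/(1+ψ(Kᵢ−1)), yᵢ = Kᵢxᵢ:
  1: x = 0.3238, y = 0.7513
  2: x = 0.4342, y = 0.1737
  3: x = 0.2420, y = 0.0750

ψ = 0.1615, x_1 = 0.3238, y_1 = 0.7513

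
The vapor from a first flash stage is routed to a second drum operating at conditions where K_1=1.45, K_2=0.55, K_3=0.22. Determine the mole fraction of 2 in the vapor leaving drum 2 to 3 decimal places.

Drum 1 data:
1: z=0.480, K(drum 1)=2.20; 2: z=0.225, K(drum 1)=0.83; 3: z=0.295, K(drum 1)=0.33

Drum 1:
Let ψ₁ = V/F and solve Σ zᵢ(Kᵢ−1)/(1+ψ₁(Kᵢ−1)) = 0.
Check two-phase: ΣzᵢKᵢ = 1.340 > 1 and Σzᵢ/Kᵢ = 1.383 > 1, so g(0) = 0.340 > 0 and g(1) = -0.383 < 0.
Newton–Raphson from ψ₁ = 0.66:
  ψ₁ = 0.660: g = -0.0760, g' = -0.649 → ψ₁ = 0.543
  ψ₁ = 0.543: g = -0.0040, g' = -0.588 → ψ₁ = 0.536
Converged at ψ₁ = 0.536.
Drum-1 compositions:
  1: x = 0.292, y = 0.643
  2: x = 0.248, y = 0.205
  3: x = 0.460, y = 0.152
Drum-2 feed = drum-1 vapor: z₂ = (0.6426, 0.2055, 0.1519).
Drum 2:
Material balance + equilibrium reduce to Σ zᵢ(Kᵢ−1)/(1+ψ₂(Kᵢ−1)) = 0.
g(0) = ΣzᵢKᵢ − 1 = 0.078 and g(1) = 1 − Σzᵢ/Kᵢ = -0.507, so a root lies in (0, 1).
Iterate (Newton) starting at ψ₂ = 0.43:
  ψ₂ = 0.430: g = -0.0506, g' = -0.365 → ψ₂ = 0.291
  ψ₂ = 0.291: g = -0.0040, g' = -0.312 → ψ₂ = 0.278
Converged at ψ₂ = 0.278.
  1: x = 0.571, y = 0.828
  2: x = 0.235, y = 0.129
  3: x = 0.194, y = 0.043

y_2 (drum 2) = 0.129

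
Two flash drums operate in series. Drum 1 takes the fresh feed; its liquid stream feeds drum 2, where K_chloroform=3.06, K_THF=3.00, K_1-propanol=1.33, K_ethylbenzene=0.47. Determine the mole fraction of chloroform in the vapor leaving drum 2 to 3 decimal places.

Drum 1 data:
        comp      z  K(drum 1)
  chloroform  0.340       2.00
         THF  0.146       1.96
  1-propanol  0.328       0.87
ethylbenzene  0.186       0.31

y_chloroform (drum 2) = 0.235

Drum 1:
Material balance + equilibrium reduce to Σ zᵢ(Kᵢ−1)/(1+ψ₁(Kᵢ−1)) = 0.
Check two-phase: ΣzᵢKᵢ = 1.309 > 1 and Σzᵢ/Kᵢ = 1.222 > 1, so g(0) = 0.309 > 0 and g(1) = -0.222 < 0.
Iterate (Newton) starting at ψ₁ = 0.5:
  ψ₁ = 0.500: g = 0.0798, g' = -0.425 → ψ₁ = 0.688
  ψ₁ = 0.688: g = -0.0052, g' = -0.496 → ψ₁ = 0.677
Converged at ψ₁ = 0.677.
Drum-1 compositions:
  chloroform: x = 0.203, y = 0.405
  THF: x = 0.088, y = 0.173
  1-propanol: x = 0.360, y = 0.313
  ethylbenzene: x = 0.349, y = 0.108
Drum-2 feed = drum-1 liquid: z₂ = (0.2027, 0.0885, 0.3597, 0.3491).
Drum 2:
Material balance + equilibrium reduce to Σ zᵢ(Kᵢ−1)/(1+ψ₂(Kᵢ−1)) = 0.
g(0) = ΣzᵢKᵢ − 1 = 0.528 and g(1) = 1 − Σzᵢ/Kᵢ = -0.109, so a root lies in (0, 1).
Newton–Raphson from ψ₂ = 0.46:
  ψ₂ = 0.460: g = 0.1649, g' = -0.524 → ψ₂ = 0.775
  ψ₂ = 0.775: g = 0.0108, g' = -0.489 → ψ₂ = 0.797
Converged at ψ₂ = 0.797.
  chloroform: x = 0.077, y = 0.235
  THF: x = 0.034, y = 0.102
  1-propanol: x = 0.285, y = 0.379
  ethylbenzene: x = 0.604, y = 0.284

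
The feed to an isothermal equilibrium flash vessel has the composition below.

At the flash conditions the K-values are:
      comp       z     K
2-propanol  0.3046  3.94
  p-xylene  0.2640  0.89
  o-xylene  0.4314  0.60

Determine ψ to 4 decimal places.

Newton–Raphson from ψ = 0.49:
  ψ = 0.4900: g = 0.12161, g' = -0.5524 → ψ = 0.7102
  ψ = 0.7102: g = 0.01749, g' = -0.4145 → ψ = 0.7523
  ψ = 0.7523: g = 0.00031, g' = -0.4003 → ψ = 0.7531
Converged at ψ = 0.7531.

ψ = 0.7531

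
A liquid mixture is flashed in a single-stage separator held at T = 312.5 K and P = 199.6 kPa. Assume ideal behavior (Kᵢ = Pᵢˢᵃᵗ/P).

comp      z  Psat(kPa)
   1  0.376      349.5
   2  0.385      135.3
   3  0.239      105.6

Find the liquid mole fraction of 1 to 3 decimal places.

x_1 = 0.336

Raoult's law: Kᵢ = Pᵢˢᵃᵗ/P = Pᵢˢᵃᵗ/199.6.
  K_1 = 349.5/199.6 = 1.75100, K_2 = 135.3/199.6 = 0.67786, K_3 = 105.6/199.6 = 0.52906
Rachford–Rice: g(ψ) = Σ zᵢ(Kᵢ−1)/(1+ψ(Kᵢ−1)) = 0.
Feasibility: ΣzᵢKᵢ = 1.046, Σzᵢ/Kᵢ = 1.234 — both > 1, two phases present.
Newton–Raphson from ψ = 0.5:
  ψ = 0.500: g = -0.0898, g' = -0.260 → ψ = 0.154
  ψ = 0.154: g = 0.0012, g' = -0.276 → ψ = 0.159
Converged at ψ = 0.159.
Compositions from xᵢ = zᵢ/(1+ψ(Kᵢ−1)), yᵢ = Kᵢxᵢ:
  1: x = 0.336, y = 0.588
  2: x = 0.406, y = 0.275
  3: x = 0.258, y = 0.137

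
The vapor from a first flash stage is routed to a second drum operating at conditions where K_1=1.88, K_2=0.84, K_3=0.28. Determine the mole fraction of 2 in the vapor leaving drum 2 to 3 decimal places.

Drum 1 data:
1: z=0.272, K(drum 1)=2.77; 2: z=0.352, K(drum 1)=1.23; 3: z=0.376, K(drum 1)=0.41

Drum 1:
Let ψ₁ = V/F and solve Σ zᵢ(Kᵢ−1)/(1+ψ₁(Kᵢ−1)) = 0.
Feasibility: ΣzᵢKᵢ = 1.341, Σzᵢ/Kᵢ = 1.301 — both > 1, two phases present.
Newton–Raphson from ψ₁ = 0.5:
  ψ₁ = 0.500: g = 0.0133, g' = -0.518 → ψ₁ = 0.526
Converged at ψ₁ = 0.526.
Drum-1 compositions:
  1: x = 0.141, y = 0.390
  2: x = 0.314, y = 0.386
  3: x = 0.545, y = 0.223
Drum-2 feed = drum-1 vapor: z₂ = (0.3903, 0.3863, 0.2235).
Drum 2:
Rachford–Rice: g(ψ₂) = Σ zᵢ(Kᵢ−1)/(1+ψ₂(Kᵢ−1)) = 0.
Check two-phase: ΣzᵢKᵢ = 1.121 > 1 and Σzᵢ/Kᵢ = 1.466 > 1, so g(0) = 0.121 > 0 and g(1) = -0.466 < 0.
Newton iteration, ψ₂⁰ = 0.5:
  ψ₂ = 0.500: g = -0.0801, g' = -0.440 → ψ₂ = 0.318
  ψ₂ = 0.318: g = -0.0055, g' = -0.390 → ψ₂ = 0.304
Converged at ψ₂ = 0.304.
  1: x = 0.308, y = 0.579
  2: x = 0.406, y = 0.341
  3: x = 0.286, y = 0.080

y_2 (drum 2) = 0.341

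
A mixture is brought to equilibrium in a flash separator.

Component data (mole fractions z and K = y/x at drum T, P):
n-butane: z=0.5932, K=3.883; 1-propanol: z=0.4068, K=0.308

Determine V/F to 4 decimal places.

Material balance + equilibrium reduce to Σ zᵢ(Kᵢ−1)/(1+V/F(Kᵢ−1)) = 0.
Check two-phase: ΣzᵢKᵢ = 2.4287 > 1 and Σzᵢ/Kᵢ = 1.4735 > 1, so g(0) = 1.4287 > 0 and g(1) = -0.4735 < 0.
Iterate (Newton) starting at V/F = 0.63:
  V/F = 0.6300: g = 0.10816, g' = -1.2339 → V/F = 0.7177
  V/F = 0.7177: g = -0.00198, g' = -1.2922 → V/F = 0.7161
Converged at V/F = 0.7161.

V/F = 0.7161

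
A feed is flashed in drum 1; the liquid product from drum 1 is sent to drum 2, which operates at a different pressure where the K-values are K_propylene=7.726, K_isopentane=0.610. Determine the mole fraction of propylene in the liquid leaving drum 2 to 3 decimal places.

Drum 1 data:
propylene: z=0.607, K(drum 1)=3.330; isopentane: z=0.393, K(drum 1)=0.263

x_propylene (drum 2) = 0.055

Drum 1:
Iterate (Newton) starting at ψ₁ = 0.35:
  ψ₁ = 0.350: g = 0.3887, g' = -1.387 → ψ₁ = 0.630
  ψ₁ = 0.630: g = 0.0322, g' = -1.285 → ψ₁ = 0.655
Converged at ψ₁ = 0.655.
Drum-1 compositions:
  propylene: x = 0.240, y = 0.800
  isopentane: x = 0.760, y = 0.200
Drum-2 feed = drum-1 liquid: z₂ = (0.2403, 0.7597).
Drum 2:
Let ψ₂ = V/F and solve Σ zᵢ(Kᵢ−1)/(1+ψ₂(Kᵢ−1)) = 0.
Feasibility: ΣzᵢKᵢ = 2.320, Σzᵢ/Kᵢ = 1.277 — both > 1, two phases present.
Newton–Raphson from ψ₂ = 0.5:
  ψ₂ = 0.500: g = 0.0024, g' = -0.749 → ψ₂ = 0.503
Converged at ψ₂ = 0.503.
  propylene: x = 0.055, y = 0.423
  isopentane: x = 0.945, y = 0.577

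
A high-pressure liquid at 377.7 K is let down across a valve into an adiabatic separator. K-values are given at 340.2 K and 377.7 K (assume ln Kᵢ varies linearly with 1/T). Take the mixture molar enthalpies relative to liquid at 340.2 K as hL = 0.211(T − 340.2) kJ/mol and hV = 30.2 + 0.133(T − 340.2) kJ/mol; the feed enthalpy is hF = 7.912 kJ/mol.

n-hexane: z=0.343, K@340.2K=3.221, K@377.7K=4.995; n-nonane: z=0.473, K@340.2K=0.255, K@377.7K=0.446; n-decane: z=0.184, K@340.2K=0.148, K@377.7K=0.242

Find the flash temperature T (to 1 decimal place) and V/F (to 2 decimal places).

T = 348.7 K, V/F = 0.21

Adiabatic flash: solve Rachford–Rice at each trial T, then check hF = ψ·hV(T) + (1−ψ)·hL(T).
  T = 340.2 K: K = (3.221, 0.255, 0.148), RR gives ψ = 0.147, H_out = 4.426 kJ/mol
  T = 377.7 K: K = (4.995, 0.446, 0.242), RR gives ψ = 0.393, H_out = 18.622 kJ/mol
  T = 358.9 K: K = (4.055, 0.342, 0.192), RR gives ψ = 0.274, H_out = 11.813 kJ/mol
  T = 349.5 K: K = (3.623, 0.296, 0.169), RR gives ψ = 0.213, H_out = 8.236 kJ/mol
  T = 344.9 K: K = (3.421, 0.275, 0.158), RR gives ψ = 0.181, H_out = 6.395 kJ/mol
  T = 347.2 K: K = (3.521, 0.286, 0.164), RR gives ψ = 0.197, H_out = 7.325 kJ/mol
Linear interpolation between T = 347.2 (H_out = 7.325) and T = 349.5 (H_out = 8.236) on hF = 7.912 gives T ≈ 348.7 K, at which ψ = 0.21.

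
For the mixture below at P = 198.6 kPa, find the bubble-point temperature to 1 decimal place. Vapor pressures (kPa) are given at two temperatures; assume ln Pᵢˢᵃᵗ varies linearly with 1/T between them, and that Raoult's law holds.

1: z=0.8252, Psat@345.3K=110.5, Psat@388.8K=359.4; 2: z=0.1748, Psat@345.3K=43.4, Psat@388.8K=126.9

Bubble-point temperature: ΣzᵢPᵢˢᵃᵗ(T) = P. Interpolate ln Pᵢˢᵃᵗ = aᵢ + bᵢ/T.
  T = 345.3 K: ΣzᵢPᵢˢᵃᵗ = 98.77 kPa
  T = 388.8 K: ΣzᵢPᵢˢᵃᵗ = 318.76 kPa
  T = 367.1 K: ΣzᵢPᵢˢᵃᵗ = 183.93 kPa
  T = 378.0 K: ΣzᵢPᵢˢᵃᵗ = 244.36 kPa
  T = 372.6 K: ΣzᵢPᵢˢᵃᵗ = 212.72 kPa
  T = 369.9 K: ΣzᵢPᵢˢᵃᵗ = 198.17 kPa
Interpolating between 369.9 K and 372.6 K gives T ≈ 370.0 K.

T = 370.0 K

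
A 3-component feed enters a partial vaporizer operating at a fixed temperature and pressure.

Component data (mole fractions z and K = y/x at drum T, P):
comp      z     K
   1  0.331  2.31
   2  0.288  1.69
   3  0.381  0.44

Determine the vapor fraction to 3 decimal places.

Iterate (Newton) starting at ψ = 0.46:
  ψ = 0.460: g = 0.1340, g' = -0.517 → ψ = 0.719
  ψ = 0.719: g = -0.0012, g' = -0.547 → ψ = 0.717
Converged at ψ = 0.717.

ψ = 0.717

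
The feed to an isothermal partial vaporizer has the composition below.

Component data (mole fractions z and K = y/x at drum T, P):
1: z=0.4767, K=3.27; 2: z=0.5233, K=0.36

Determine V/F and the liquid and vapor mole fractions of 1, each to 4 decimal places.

V/F = 0.5143, x_1 = 0.2199, y_1 = 0.7192

Rachford–Rice: g(V/F) = Σ zᵢ(Kᵢ−1)/(1+V/F(Kᵢ−1)) = 0.
Check two-phase: ΣzᵢKᵢ = 1.7472 > 1 and Σzᵢ/Kᵢ = 1.5994 > 1, so g(0) = 0.7472 > 0 and g(1) = -0.5994 < 0.
Binary case is linear: z₁(K₁−1)(1+V/F(K₂−1)) + z₂(K₂−1)(1+V/F(K₁−1)) = 0
⇒ V/F = [z₁(K₁−1)+z₂(K₂−1)] / [−(K₁−1)(K₂−1)] = 0.74720/1.45280 = 0.5143
Compositions from xᵢ = zᵢ/(1+V/F(Kᵢ−1)), yᵢ = Kᵢxᵢ:
  1: x = 0.2199, y = 0.7192
  2: x = 0.7801, y = 0.2808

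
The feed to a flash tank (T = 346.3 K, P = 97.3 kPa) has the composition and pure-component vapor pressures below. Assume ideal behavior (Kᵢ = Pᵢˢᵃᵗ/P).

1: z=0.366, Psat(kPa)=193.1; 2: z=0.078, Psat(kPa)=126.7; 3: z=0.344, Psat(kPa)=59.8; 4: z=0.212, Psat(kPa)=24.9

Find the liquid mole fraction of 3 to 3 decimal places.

x_3 = 0.371

Raoult's law: Kᵢ = Pᵢˢᵃᵗ/P = Pᵢˢᵃᵗ/97.3.
  K_1 = 193.1/97.3 = 1.98458, K_2 = 126.7/97.3 = 1.30216, K_3 = 59.8/97.3 = 0.61459, K_4 = 24.9/97.3 = 0.25591
Let β = V/F and solve Σ zᵢ(Kᵢ−1)/(1+β(Kᵢ−1)) = 0.
Feasibility: ΣzᵢKᵢ = 1.094, Σzᵢ/Kᵢ = 1.632 — both > 1, two phases present.
Iterate (Newton) starting at β = 0.5:
  β = 0.500: g = -0.1535, g' = -0.541 → β = 0.216
  β = 0.216: g = -0.0134, g' = -0.475 → β = 0.188
Converged at β = 0.188.
Compositions from xᵢ = zᵢ/(1+β(Kᵢ−1)), yᵢ = Kᵢxᵢ:
  1: x = 0.309, y = 0.613
  2: x = 0.074, y = 0.096
  3: x = 0.371, y = 0.228
  4: x = 0.246, y = 0.063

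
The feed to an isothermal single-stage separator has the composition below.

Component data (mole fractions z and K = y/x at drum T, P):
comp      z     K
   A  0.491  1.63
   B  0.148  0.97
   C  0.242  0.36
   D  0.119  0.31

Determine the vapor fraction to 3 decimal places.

Let ψ = V/F and solve Σ zᵢ(Kᵢ−1)/(1+ψ(Kᵢ−1)) = 0.
Feasibility: ΣzᵢKᵢ = 1.068, Σzᵢ/Kᵢ = 1.510 — both > 1, two phases present.
Newton–Raphson from ψ = 0.5:
  ψ = 0.500: g = -0.1224, g' = -0.459 → ψ = 0.233
  ψ = 0.233: g = -0.0148, g' = -0.366 → ψ = 0.193
Converged at ψ = 0.193.

ψ = 0.193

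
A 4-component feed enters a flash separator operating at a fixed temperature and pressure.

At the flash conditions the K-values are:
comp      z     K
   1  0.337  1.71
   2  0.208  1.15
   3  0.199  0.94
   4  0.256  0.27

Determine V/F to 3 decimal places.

V/F = 0.227

Material balance + equilibrium reduce to Σ zᵢ(Kᵢ−1)/(1+V/F(Kᵢ−1)) = 0.
Feasibility: ΣzᵢKᵢ = 1.072, Σzᵢ/Kᵢ = 1.538 — both > 1, two phases present.
Newton–Raphson from V/F = 0.5:
  V/F = 0.500: g = -0.1010, g' = -0.436 → V/F = 0.268
  V/F = 0.268: g = -0.0135, g' = -0.336 → V/F = 0.228
  V/F = 0.228: g = -0.0002, g' = -0.327 → V/F = 0.227
Converged at V/F = 0.227.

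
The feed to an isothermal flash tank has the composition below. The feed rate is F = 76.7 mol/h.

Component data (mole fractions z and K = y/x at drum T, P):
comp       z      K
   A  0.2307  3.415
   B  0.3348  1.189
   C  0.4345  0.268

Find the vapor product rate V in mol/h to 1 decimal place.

Rachford–Rice: g(ψ) = Σ zᵢ(Kᵢ−1)/(1+ψ(Kᵢ−1)) = 0.
g(0) = ΣzᵢKᵢ − 1 = 0.3024 and g(1) = 1 − Σzᵢ/Kᵢ = -0.9704, so a root lies in (0, 1).
Iterate (Newton) starting at ψ = 0.43:
  ψ = 0.4300: g = -0.13231, g' = -0.8299 → ψ = 0.2706
  ψ = 0.2706: g = 0.00056, g' = -0.8650 → ψ = 0.2712
Converged at ψ = 0.2712.
Then V = ψ·F = 0.2712·76.7 = 20.8 mol/h and L = F − V = 55.9 mol/h.

V = 20.8 mol/h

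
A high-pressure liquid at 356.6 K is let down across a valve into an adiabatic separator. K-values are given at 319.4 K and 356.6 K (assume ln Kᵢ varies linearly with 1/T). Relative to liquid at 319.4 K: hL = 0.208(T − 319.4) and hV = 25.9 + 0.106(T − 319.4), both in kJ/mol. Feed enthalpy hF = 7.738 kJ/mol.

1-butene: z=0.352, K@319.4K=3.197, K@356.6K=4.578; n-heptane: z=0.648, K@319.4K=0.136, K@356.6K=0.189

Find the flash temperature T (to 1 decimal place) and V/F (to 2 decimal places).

T = 335.2 K, V/F = 0.18

Adiabatic flash: solve Rachford–Rice at each trial T, then check hF = ψ·hV(T) + (1−ψ)·hL(T).
  T = 319.4 K: K = (3.197, 0.136), RR gives ψ = 0.112, H_out = 2.913 kJ/mol
  T = 356.6 K: K = (4.578, 0.189), RR gives ψ = 0.253, H_out = 13.329 kJ/mol
  T = 338.0 K: K = (3.864, 0.162), RR gives ψ = 0.194, H_out = 8.517 kJ/mol
  T = 328.7 K: K = (3.524, 0.149), RR gives ψ = 0.157, H_out = 5.845 kJ/mol
  T = 333.4 K: K = (3.694, 0.155), RR gives ψ = 0.176, H_out = 7.223 kJ/mol
  T = 335.7 K: K = (3.779, 0.159), RR gives ψ = 0.185, H_out = 7.876 kJ/mol
Linear interpolation between T = 333.4 (H_out = 7.223) and T = 335.7 (H_out = 7.876) on hF = 7.738 gives T ≈ 335.2 K, at which ψ = 0.18.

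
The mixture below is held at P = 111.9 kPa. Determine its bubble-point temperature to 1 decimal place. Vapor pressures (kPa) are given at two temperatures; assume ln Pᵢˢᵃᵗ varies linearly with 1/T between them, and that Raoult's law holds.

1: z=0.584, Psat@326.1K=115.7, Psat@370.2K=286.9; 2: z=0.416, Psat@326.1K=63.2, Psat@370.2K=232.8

Bubble-point temperature: ΣzᵢPᵢˢᵃᵗ(T) = P. Interpolate ln Pᵢˢᵃᵗ = aᵢ + bᵢ/T.
  T = 326.1 K: ΣzᵢPᵢˢᵃᵗ = 93.86 kPa
  T = 370.2 K: ΣzᵢPᵢˢᵃᵗ = 264.39 kPa
  T = 348.1 K: ΣzᵢPᵢˢᵃᵗ = 161.90 kPa
  T = 337.1 K: ΣzᵢPᵢˢᵃᵗ = 124.23 kPa
  T = 331.6 K: ΣzᵢPᵢˢᵃᵗ = 108.20 kPa
  T = 334.4 K: ΣzᵢPᵢˢᵃᵗ = 116.14 kPa
Interpolating between 331.6 K and 334.4 K gives T ≈ 332.9 K.

T = 332.9 K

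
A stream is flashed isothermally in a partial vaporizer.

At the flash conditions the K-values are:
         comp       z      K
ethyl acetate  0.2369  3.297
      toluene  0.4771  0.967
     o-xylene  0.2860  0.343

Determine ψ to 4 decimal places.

ψ = 0.4227

Newton–Raphson from ψ = 0.59:
  ψ = 0.5900: g = -0.09186, g' = -0.5551 → ψ = 0.4245
  ψ = 0.4245: g = -0.00104, g' = -0.5584 → ψ = 0.4227
Converged at ψ = 0.4227.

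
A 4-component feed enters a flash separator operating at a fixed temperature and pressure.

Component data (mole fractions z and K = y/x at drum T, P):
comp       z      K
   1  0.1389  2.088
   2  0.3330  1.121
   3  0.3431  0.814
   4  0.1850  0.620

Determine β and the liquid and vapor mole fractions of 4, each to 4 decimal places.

Rachford–Rice: g(β) = Σ zᵢ(Kᵢ−1)/(1+β(Kᵢ−1)) = 0.
g(0) = ΣzᵢKᵢ − 1 = 0.0573 and g(1) = 1 − Σzᵢ/Kᵢ = -0.0835, so a root lies in (0, 1).
Newton iteration, β⁰ = 0.52:
  β = 0.5200: g = -0.02384, g' = -0.1274 → β = 0.3329
  β = 0.3329: g = 0.00116, g' = -0.1416 → β = 0.3411
Converged at β = 0.3411.
Compositions from xᵢ = zᵢ/(1+β(Kᵢ−1)), yᵢ = Kᵢxᵢ:
  1: x = 0.1013, y = 0.2115
  2: x = 0.3198, y = 0.3585
  3: x = 0.3663, y = 0.2982
  4: x = 0.2126, y = 0.1318

β = 0.3411, x_4 = 0.2126, y_4 = 0.1318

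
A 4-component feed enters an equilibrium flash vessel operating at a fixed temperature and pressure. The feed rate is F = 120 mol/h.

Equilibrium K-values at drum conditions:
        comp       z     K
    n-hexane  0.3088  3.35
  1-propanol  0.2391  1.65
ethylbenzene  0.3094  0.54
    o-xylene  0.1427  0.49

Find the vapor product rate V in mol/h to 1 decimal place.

V = 97.4 mol/h

Rachford–Rice: g(ψ) = Σ zᵢ(Kᵢ−1)/(1+ψ(Kᵢ−1)) = 0.
g(0) = ΣzᵢKᵢ − 1 = 0.6660 and g(1) = 1 − Σzᵢ/Kᵢ = -0.1013, so a root lies in (0, 1).
Iterate (Newton) starting at ψ = 0.5:
  ψ = 0.5000: g = 0.16842, g' = -0.5953 → ψ = 0.7829
  ψ = 0.7829: g = 0.01496, g' = -0.5186 → ψ = 0.8117
Converged at ψ = 0.8117.
Then V = ψ·F = 0.8117·120 = 97.4 mol/h and L = F − V = 22.6 mol/h.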